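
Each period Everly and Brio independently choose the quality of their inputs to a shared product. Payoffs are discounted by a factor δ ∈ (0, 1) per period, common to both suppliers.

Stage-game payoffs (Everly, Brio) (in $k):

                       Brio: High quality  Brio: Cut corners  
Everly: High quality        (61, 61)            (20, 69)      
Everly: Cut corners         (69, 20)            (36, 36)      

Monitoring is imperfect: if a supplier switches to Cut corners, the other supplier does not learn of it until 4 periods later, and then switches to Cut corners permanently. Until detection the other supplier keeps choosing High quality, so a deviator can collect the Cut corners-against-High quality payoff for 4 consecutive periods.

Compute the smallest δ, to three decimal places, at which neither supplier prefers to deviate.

0.702

The best deviation is to choose Cut corners for all 4 undetected periods, earning 69 each, then 36 forever once detected.
Deviation value: 69(1−δ^4)/(1−δ) + 36δ^4/(1−δ); cooperation value: 61/(1−δ).
IC: 61 ≥ 69(1−δ^4) + 36δ^4 = 69 − 33δ^4.
So δ^4 ≥ 8/33, giving δ ≥ (8/33)^(1/4) ≈ 0.702.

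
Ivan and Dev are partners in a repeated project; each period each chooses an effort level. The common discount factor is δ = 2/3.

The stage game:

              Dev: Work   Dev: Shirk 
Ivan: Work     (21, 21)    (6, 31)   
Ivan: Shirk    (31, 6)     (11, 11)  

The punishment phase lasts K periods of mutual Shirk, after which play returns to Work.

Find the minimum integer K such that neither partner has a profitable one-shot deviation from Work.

No profitable deviation requires (21−11)(δ+…+δ^K) ≥ 31−21, i.e. δ+…+δ^K ≥ 1 ≈ 1.0000.
With δ = 2/3, the partial sums are K=1: 0.6667, K=2: 1.1111.
K = 2 is the first length at which the sum reaches 1.0000.

2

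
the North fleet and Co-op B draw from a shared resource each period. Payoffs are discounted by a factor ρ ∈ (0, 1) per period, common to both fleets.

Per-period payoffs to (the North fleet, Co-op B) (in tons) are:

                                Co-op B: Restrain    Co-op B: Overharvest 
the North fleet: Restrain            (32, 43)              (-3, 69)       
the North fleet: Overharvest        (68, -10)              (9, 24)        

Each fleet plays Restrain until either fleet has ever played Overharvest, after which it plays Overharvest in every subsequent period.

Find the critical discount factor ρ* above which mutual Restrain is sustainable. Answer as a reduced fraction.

For the North fleet: deviation gain 68−32 = 36, per-period punishment loss 32−9 = 23. IC gives ρ ≥ 36/59.
For Co-op B: gain 26, loss 19 per period, so ρ ≥ 26/45.
The tighter constraint is the North fleet's, so cooperation needs ρ ≥ 36/59.

36/59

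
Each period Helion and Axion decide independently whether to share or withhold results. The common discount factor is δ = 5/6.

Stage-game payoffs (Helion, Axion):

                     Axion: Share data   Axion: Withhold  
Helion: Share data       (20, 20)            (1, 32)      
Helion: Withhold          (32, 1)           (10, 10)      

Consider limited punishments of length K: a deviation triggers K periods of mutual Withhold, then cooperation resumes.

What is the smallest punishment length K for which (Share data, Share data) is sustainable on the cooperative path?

2

Need Σ_{k=1}^{K} δ^k ≥ (32−20)/(20−10) = 1.2000 at δ = 5/6.
At K = 1 the sum is 0.8333 < 1.2000; at K = 2 it is 1.5278 ≥ 1.2000.
So the minimum punishment length is K = 2.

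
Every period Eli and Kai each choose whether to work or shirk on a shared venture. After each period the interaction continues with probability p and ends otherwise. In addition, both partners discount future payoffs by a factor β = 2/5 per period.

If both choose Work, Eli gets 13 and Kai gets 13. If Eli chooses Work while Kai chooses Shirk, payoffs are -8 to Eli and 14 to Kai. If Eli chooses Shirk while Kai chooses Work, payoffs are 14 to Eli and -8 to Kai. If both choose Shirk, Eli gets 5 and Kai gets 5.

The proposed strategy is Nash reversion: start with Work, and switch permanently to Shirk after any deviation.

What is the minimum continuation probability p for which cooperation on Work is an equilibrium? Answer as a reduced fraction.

5/18

With continuation probability p and discount β, the effective per-period discount factor is βp.
Grim-trigger IC: βp ≥ (14−13)/(14−5) = 1/9.
So p ≥ (1/9)/(2/5) = 5/18.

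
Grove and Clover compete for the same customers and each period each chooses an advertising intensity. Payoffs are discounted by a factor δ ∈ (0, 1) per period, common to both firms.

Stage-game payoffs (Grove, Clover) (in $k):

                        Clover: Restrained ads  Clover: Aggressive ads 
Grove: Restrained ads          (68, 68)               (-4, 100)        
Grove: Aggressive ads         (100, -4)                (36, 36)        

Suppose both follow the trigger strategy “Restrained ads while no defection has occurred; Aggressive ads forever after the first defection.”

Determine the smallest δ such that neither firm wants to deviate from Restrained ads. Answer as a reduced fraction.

Under grim trigger the critical discount factor is (T−C)/(T−P) with T = 100, C = 68, P = 36.
δ* = (100−68)/(100−36) = 32/64 = 1/2.

1/2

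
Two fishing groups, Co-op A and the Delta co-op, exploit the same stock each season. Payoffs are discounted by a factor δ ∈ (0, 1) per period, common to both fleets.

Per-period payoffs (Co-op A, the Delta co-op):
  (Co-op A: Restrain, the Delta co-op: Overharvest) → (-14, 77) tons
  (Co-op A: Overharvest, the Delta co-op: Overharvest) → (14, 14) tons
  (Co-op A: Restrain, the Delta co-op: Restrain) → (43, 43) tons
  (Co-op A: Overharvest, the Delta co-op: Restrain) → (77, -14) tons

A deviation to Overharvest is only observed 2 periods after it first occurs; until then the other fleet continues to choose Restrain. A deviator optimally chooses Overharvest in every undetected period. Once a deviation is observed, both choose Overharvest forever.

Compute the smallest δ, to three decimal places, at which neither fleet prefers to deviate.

0.735

A deviator earns 77 for 2 periods, then 14 forever; cooperating earns 43 forever. Multiplying the IC by (1−δ):
43 ≥ 77(1−δ^2) + 14δ^2, so 63·δ^2 ≥ 34 and δ^2 ≥ 34/63.
δ ≥ (34/63)^(1/2) ≈ 0.735.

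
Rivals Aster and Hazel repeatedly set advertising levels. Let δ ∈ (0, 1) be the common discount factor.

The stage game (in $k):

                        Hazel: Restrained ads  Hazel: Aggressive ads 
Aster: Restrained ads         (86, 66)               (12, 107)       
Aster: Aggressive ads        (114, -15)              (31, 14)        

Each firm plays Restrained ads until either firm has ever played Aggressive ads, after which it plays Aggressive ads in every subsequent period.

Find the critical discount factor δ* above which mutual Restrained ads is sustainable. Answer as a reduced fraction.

Aster: cooperation gives 86 each period; deviation gives 114 once then 31 forever.
  86/(1−δ) ≥ 114 + 31δ/(1−δ) ⇒ δ ≥ 28/83.
Hazel: cooperation gives 66 each period; deviation gives 107 once then 14 forever.
  δ ≥ 41/93.
Both must hold, so the binding constraint is Hazel's: δ ≥ 41/93.

41/93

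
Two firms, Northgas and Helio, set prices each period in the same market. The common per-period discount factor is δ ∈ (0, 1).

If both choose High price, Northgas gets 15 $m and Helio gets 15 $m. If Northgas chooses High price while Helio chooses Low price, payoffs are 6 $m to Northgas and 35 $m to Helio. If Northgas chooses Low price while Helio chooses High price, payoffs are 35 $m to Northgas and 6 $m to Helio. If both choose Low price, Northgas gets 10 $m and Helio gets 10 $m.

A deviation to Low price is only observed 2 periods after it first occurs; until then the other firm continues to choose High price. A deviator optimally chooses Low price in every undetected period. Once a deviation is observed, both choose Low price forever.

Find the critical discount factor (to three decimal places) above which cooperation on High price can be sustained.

The best deviation is to choose Low price for all 2 undetected periods, earning 35 each, then 10 forever once detected.
Deviation value: 35(1−δ^2)/(1−δ) + 10δ^2/(1−δ); cooperation value: 15/(1−δ).
IC: 15 ≥ 35(1−δ^2) + 10δ^2 = 35 − 25δ^2.
So δ^2 ≥ 20/25 = 4/5, giving δ ≥ (4/5)^(1/2) ≈ 0.894.

0.894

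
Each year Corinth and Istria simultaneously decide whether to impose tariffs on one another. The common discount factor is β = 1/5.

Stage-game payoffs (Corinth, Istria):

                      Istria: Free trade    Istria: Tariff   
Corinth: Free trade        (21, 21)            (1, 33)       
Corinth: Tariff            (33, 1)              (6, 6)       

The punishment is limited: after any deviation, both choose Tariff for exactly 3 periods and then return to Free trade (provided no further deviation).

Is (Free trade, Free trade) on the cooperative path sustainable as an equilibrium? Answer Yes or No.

No

A one-shot deviation gives 33 now, then 6 for 3 periods, then back to 21.
Gain from deviating: (33−21) today; loss: (21−6) in each of the next 3 periods.
No-deviation condition: (21−6)(β+…+β^3) ≥ 33−21, i.e. β+…+β^3 ≥ 4/5.
At β = 1/5: β+…+β^3 = 0.2480 < 0.8000.
So cooperation is not sustainable.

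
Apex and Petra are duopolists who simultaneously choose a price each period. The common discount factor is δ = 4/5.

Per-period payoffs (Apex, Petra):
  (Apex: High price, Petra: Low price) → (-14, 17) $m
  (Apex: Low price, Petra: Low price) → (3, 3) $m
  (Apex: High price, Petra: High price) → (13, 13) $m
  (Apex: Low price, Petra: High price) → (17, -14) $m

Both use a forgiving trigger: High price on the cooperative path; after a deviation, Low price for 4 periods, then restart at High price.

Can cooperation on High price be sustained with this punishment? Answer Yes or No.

Yes

IC: δ+…+δ^4 ≥ (17−13)/(13−3) = 2/5.
At δ = 4/5: partial sum = 2.3616 ≥ 0.4000. Cooperation sustainable.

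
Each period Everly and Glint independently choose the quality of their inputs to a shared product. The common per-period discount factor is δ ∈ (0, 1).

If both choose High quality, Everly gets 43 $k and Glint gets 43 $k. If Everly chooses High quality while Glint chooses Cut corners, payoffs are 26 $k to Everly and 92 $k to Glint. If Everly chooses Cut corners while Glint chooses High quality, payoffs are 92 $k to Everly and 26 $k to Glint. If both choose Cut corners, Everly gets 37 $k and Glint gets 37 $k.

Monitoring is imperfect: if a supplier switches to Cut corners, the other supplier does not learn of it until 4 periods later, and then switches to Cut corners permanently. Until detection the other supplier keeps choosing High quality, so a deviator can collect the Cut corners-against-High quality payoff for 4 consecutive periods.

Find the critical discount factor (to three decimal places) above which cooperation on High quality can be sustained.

The best deviation is to choose Cut corners for all 4 undetected periods, earning 92 each, then 37 forever once detected.
Deviation value: 92(1−δ^4)/(1−δ) + 37δ^4/(1−δ); cooperation value: 43/(1−δ).
IC: 43 ≥ 92(1−δ^4) + 37δ^4 = 92 − 55δ^4.
So δ^4 ≥ 49/55, giving δ ≥ (49/55)^(1/4) ≈ 0.972.

0.972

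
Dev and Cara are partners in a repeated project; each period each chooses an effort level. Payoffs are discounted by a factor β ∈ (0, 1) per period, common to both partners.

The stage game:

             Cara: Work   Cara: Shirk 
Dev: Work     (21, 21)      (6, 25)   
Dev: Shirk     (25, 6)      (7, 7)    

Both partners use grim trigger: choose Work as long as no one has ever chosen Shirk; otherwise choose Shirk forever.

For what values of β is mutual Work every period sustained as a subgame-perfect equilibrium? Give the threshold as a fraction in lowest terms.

Cooperation forever yields 21 each period: 21/(1−β).
Deviating yields 25 once, then 7 forever: 25 + 7β/(1−β).
No profitable deviation requires 21/(1−β) ≥ 25 + 7β/(1−β).
Multiplying by (1−β): 21 ≥ 25(1−β) + 7β = 25 − 18β.
So 18β ≥ 4, i.e. β ≥ 4/18 = 2/9.

2/9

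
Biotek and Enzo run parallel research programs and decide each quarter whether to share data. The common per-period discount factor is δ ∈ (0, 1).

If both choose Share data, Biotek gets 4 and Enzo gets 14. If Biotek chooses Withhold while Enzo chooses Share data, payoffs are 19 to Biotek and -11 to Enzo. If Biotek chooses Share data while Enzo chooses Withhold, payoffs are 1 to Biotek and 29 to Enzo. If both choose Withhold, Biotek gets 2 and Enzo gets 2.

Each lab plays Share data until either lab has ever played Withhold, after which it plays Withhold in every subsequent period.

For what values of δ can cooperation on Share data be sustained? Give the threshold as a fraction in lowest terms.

For Biotek: deviation gain 19−4 = 15, per-period punishment loss 4−2 = 2. IC gives δ ≥ 15/17.
For Enzo: gain 15, loss 12 per period, so δ ≥ 15/27 = 5/9.
The tighter constraint is Biotek's, so cooperation needs δ ≥ 15/17.

15/17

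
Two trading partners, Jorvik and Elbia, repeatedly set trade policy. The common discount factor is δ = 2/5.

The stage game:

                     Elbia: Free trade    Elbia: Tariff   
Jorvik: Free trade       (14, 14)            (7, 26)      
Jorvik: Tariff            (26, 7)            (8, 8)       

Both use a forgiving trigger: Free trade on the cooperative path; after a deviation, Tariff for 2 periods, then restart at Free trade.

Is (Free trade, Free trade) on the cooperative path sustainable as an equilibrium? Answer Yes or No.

A one-shot deviation gives 26 now, then 8 for 2 periods, then back to 14.
Gain from deviating: (26−14) today; loss: (14−8) in each of the next 2 periods.
No-deviation condition: (14−8)(δ+…+δ^2) ≥ 26−14, i.e. δ+…+δ^2 ≥ 2.
At δ = 2/5: δ+…+δ^2 = 0.5600 < 2.0000.
So cooperation is not sustainable.

No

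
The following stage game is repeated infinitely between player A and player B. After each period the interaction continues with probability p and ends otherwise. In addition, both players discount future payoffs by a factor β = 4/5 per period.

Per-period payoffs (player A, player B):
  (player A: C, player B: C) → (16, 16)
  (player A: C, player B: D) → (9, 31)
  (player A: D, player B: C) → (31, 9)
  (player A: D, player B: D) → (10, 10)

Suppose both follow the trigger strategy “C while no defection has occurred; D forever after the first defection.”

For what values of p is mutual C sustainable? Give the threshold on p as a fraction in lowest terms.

With continuation probability p and discount β, the effective per-period discount factor is βp.
Grim-trigger IC: βp ≥ (31−16)/(31−10) = 5/7.
So p ≥ (5/7)/(4/5) = 25/28.

25/28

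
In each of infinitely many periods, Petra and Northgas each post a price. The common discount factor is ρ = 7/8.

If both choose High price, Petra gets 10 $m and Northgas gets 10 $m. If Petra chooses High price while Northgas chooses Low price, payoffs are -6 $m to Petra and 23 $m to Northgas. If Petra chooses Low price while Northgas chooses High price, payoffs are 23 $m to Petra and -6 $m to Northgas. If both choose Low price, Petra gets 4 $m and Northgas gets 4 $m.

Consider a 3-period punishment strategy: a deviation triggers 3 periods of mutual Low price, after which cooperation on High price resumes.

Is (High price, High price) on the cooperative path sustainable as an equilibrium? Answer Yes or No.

Yes

IC: ρ+…+ρ^3 ≥ (23−10)/(10−4) = 13/6.
At ρ = 7/8: partial sum = 2.3105 ≥ 2.1667. Cooperation sustainable.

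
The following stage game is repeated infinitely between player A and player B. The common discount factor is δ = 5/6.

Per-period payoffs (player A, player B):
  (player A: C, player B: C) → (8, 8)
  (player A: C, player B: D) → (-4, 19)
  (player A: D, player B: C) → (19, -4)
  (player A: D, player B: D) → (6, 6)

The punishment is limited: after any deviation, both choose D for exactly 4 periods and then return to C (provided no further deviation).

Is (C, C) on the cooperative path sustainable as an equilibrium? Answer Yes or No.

Comparing payoff streams over the 5 periods until play realigns: cooperate → 8(1+δ+…+δ^4); deviate → 19 + 6(δ+…+δ^4).
Cooperation is sustained iff (8−6)(δ+…+δ^4) ≥ 19−8.
δ+…+δ^4 = 5/6·(1−(5/6)^4)/(1−5/6) = 2.5887, and (19−8)/(8−6) = 5.5000.
2.5887 < 5.5000, so cooperation is not sustainable.

No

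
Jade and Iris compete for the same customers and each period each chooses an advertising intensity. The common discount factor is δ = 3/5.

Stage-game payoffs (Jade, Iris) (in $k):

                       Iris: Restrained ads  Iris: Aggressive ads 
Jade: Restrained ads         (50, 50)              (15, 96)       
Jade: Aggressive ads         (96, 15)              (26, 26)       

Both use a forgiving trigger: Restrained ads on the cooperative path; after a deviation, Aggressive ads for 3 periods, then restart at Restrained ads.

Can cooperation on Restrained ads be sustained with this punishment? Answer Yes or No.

No

IC: δ+…+δ^3 ≥ (96−50)/(50−26) = 23/12.
At δ = 3/5: partial sum = 1.1760 < 1.9167. Cooperation not sustainable.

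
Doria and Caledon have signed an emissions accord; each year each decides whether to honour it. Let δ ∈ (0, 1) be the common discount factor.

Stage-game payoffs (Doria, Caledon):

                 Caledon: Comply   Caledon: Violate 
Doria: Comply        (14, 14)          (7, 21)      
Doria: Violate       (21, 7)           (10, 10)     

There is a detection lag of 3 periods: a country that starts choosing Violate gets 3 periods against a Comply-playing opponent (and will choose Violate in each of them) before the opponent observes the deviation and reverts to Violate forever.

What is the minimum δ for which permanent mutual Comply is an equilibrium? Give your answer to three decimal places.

Deviating for the 3 undetected periods gains 21−14 = 7 per period over cooperation, then loses 14−10 = 4 per period forever once punishment starts.
Gain: 7(1 + δ + … + δ^2); loss: 4·δ^3/(1−δ).
No profitable deviation ⇔ 7(1−δ^3) ≤ 4·δ^3, i.e. δ^3 ≥ 7/(7+4) = 7/11.
Hence δ ≥ (7/11)^(1/3) ≈ 0.860.

0.860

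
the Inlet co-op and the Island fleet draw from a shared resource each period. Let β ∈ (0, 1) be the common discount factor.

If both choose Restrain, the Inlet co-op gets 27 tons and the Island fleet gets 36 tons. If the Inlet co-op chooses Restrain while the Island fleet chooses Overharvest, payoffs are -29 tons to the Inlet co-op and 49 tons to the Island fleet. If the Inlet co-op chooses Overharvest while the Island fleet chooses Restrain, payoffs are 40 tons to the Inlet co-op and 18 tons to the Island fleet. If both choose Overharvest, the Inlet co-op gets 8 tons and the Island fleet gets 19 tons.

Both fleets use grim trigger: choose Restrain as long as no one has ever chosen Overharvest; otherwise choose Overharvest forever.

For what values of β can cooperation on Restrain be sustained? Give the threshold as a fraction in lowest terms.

the Inlet co-op's threshold: (40−27)/(40−8) = 13/32.
the Island fleet's threshold: (49−36)/(49−19) = 13/30.
13/32 < 13/30, so the Island fleet binds and β* = 13/30.

13/30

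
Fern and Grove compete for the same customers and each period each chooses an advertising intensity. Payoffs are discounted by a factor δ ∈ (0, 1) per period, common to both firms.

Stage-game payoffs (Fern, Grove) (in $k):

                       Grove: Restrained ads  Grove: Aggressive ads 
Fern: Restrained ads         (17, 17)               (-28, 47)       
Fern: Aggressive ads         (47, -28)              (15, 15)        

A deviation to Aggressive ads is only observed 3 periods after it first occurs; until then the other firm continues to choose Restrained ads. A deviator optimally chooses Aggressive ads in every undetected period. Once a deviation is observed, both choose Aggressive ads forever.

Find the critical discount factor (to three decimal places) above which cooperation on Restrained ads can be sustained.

A deviator earns 47 for 3 periods, then 15 forever; cooperating earns 17 forever. Multiplying the IC by (1−δ):
17 ≥ 47(1−δ^3) + 15δ^3, so 32·δ^3 ≥ 30 and δ^3 ≥ 15/16.
δ ≥ (15/16)^(1/3) ≈ 0.979.

0.979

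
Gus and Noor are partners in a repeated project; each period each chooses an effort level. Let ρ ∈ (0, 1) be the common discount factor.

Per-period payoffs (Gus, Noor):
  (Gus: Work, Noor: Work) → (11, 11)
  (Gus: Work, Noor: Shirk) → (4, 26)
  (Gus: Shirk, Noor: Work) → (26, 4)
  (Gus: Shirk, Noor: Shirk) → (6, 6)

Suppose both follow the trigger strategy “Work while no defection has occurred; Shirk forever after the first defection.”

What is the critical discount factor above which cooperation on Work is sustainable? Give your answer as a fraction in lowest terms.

3/4

11/(1−ρ) ≥ 26 + 6ρ/(1−ρ)
11 ≥ 26 − 20ρ
ρ ≥ 15/20 = 3/4.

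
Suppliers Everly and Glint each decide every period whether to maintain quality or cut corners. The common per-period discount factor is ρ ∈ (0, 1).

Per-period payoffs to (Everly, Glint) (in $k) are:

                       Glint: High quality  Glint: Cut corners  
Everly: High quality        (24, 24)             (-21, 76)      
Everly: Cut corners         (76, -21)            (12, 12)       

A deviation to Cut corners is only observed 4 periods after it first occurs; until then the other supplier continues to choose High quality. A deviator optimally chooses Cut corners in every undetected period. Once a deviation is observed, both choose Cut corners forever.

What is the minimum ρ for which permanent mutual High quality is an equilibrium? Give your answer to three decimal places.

0.949

A deviator earns 76 for 4 periods, then 12 forever; cooperating earns 24 forever. Multiplying the IC by (1−ρ):
24 ≥ 76(1−ρ^4) + 12ρ^4, so 64·ρ^4 ≥ 52 and ρ^4 ≥ 13/16.
ρ ≥ (13/16)^(1/4) ≈ 0.949.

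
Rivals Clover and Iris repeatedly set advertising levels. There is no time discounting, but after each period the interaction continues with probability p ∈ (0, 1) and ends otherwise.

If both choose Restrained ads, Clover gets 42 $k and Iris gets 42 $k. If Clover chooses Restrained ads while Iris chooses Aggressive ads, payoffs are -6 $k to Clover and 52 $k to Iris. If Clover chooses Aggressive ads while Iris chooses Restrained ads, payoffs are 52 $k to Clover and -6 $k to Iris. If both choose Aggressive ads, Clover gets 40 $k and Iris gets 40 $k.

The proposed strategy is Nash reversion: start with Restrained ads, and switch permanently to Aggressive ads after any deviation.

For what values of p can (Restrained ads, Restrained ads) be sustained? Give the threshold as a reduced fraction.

5/6

Expected cooperation value is 42 + p·42 + p²·42 + … = 42/(1−p); deviation gives 52 + p·40/(1−p).
42 ≥ 52(1−p) + 40p ⇒ 12p ≥ 10 ⇒ p ≥ 10/12 = 5/6.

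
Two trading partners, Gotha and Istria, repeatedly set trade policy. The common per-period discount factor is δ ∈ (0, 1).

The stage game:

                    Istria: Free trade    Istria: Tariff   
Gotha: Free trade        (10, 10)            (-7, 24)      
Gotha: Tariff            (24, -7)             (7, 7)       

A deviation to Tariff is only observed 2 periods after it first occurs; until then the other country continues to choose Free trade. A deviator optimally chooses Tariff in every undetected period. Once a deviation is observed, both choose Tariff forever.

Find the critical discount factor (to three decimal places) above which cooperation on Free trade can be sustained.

Deviating for the 2 undetected periods gains 24−10 = 14 per period over cooperation, then loses 10−7 = 3 per period forever once punishment starts.
Gain: 14(1 + δ + … + δ^1); loss: 3·δ^2/(1−δ).
No profitable deviation ⇔ 14(1−δ^2) ≤ 3·δ^2, i.e. δ^2 ≥ 14/(14+3) = 14/17.
Hence δ ≥ (14/17)^(1/2) ≈ 0.907.

0.907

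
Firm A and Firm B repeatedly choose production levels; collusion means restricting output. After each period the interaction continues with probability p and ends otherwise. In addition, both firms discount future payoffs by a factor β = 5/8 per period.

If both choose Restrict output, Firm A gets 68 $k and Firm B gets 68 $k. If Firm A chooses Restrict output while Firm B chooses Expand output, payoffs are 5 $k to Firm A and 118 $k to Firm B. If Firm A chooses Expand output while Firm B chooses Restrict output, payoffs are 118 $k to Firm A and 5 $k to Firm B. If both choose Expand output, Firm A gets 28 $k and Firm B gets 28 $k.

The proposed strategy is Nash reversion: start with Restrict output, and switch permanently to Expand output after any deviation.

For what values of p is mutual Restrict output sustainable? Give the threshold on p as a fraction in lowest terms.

8/9

With continuation probability p and discount β, the effective per-period discount factor is βp.
Grim-trigger IC: βp ≥ (118−68)/(118−28) = 5/9.
So p ≥ (5/9)/(5/8) = 8/9.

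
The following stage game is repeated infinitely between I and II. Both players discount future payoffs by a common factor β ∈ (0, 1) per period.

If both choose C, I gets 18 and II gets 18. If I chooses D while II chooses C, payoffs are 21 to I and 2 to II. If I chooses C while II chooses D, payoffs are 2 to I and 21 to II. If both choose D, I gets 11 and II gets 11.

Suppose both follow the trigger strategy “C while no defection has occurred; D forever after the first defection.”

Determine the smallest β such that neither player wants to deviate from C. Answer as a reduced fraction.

Cooperation forever yields 18 each period: 18/(1−β).
Deviating yields 21 once, then 11 forever: 21 + 11β/(1−β).
No profitable deviation requires 18/(1−β) ≥ 21 + 11β/(1−β).
Multiplying by (1−β): 18 ≥ 21(1−β) + 11β = 21 − 10β.
So 10β ≥ 3, i.e. β ≥ 3/10.

3/10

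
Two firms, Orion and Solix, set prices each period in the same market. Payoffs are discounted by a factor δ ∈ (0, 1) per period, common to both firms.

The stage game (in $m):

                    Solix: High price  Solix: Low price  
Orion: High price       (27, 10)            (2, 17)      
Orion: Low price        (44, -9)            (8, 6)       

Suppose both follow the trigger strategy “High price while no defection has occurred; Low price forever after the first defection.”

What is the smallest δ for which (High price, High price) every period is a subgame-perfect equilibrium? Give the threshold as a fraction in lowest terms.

7/11

Orion's threshold: (44−27)/(44−8) = 17/36.
Solix's threshold: (17−10)/(17−6) = 7/11.
17/36 < 7/11, so Solix binds and δ* = 7/11.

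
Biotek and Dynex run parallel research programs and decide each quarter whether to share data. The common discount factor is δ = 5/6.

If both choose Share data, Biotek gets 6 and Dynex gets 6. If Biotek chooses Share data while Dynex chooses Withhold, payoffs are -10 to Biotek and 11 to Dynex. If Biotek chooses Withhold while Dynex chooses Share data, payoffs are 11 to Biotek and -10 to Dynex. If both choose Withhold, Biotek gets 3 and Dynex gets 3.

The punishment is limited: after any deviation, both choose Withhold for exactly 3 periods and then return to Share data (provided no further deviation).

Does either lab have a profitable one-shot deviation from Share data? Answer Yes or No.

No

Comparing payoff streams over the 4 periods until play realigns: cooperate → 6(1+δ+…+δ^3); deviate → 11 + 3(δ+…+δ^3).
Cooperation is sustained iff (6−3)(δ+…+δ^3) ≥ 11−6.
δ+…+δ^3 = 5/6·(1−(5/6)^3)/(1−5/6) = 2.1065, and (11−6)/(6−3) = 1.6667.
2.1065 ≥ 1.6667, so cooperation is sustainable.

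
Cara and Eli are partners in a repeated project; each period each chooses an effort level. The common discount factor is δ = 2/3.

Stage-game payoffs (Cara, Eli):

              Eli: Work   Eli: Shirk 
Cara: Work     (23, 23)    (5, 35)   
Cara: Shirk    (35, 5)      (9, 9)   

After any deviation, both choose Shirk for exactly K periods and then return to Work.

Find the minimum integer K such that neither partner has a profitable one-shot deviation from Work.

No profitable deviation requires (23−9)(δ+…+δ^K) ≥ 35−23, i.e. δ+…+δ^K ≥ 6/7 ≈ 0.8571.
With δ = 2/3, the partial sums are K=1: 0.6667, K=2: 1.1111.
K = 2 is the first length at which the sum reaches 0.8571.

2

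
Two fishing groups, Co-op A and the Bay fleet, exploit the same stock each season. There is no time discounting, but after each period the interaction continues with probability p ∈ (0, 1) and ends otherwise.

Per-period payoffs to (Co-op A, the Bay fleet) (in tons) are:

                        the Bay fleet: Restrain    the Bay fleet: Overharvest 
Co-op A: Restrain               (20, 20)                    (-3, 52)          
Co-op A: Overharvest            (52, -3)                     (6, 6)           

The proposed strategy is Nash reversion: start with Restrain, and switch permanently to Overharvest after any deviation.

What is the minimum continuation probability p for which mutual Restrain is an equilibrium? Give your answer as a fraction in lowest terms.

Expected cooperation value is 20 + p·20 + p²·20 + … = 20/(1−p); deviation gives 52 + p·6/(1−p).
20 ≥ 52(1−p) + 6p ⇒ 46p ≥ 32 ⇒ p ≥ 32/46 = 16/23.

16/23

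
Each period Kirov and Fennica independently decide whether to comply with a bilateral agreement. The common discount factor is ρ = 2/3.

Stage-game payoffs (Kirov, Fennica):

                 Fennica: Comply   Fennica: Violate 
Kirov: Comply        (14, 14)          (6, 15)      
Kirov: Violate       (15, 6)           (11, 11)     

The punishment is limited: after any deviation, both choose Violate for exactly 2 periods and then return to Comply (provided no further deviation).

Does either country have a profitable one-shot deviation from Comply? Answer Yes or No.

No

IC: ρ+…+ρ^2 ≥ (15−14)/(14−11) = 1/3.
At ρ = 2/3: partial sum = 1.1111 ≥ 0.3333. Cooperation sustainable.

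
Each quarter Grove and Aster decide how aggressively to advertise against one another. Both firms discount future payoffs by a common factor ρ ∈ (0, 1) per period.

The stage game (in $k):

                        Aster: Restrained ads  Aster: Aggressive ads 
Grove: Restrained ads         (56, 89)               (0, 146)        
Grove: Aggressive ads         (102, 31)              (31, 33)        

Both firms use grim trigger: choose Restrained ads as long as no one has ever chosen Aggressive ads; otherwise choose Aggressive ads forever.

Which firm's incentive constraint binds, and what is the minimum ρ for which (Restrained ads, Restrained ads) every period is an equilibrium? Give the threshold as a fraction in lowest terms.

Grove; ρ ≥ 46/71

For Grove: deviation gain 102−56 = 46, per-period punishment loss 56−31 = 25. IC gives ρ ≥ 46/71.
For Aster: gain 57, loss 56 per period, so ρ ≥ 57/113.
The tighter constraint is Grove's, so cooperation needs ρ ≥ 46/71.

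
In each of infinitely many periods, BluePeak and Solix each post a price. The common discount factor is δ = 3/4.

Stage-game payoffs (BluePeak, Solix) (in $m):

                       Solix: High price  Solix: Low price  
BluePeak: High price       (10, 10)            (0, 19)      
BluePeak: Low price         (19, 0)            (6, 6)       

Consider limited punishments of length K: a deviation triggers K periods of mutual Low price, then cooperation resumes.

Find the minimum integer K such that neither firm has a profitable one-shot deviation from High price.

5

No profitable deviation requires (10−6)(δ+…+δ^K) ≥ 19−10, i.e. δ+…+δ^K ≥ 9/4 ≈ 2.2500.
With δ = 3/4, the partial sums are K=1: 0.7500, K=2: 1.3125, K=3: 1.7344, K=4: 2.0508, K=5: 2.2881.
K = 5 is the first length at which the sum reaches 2.2500.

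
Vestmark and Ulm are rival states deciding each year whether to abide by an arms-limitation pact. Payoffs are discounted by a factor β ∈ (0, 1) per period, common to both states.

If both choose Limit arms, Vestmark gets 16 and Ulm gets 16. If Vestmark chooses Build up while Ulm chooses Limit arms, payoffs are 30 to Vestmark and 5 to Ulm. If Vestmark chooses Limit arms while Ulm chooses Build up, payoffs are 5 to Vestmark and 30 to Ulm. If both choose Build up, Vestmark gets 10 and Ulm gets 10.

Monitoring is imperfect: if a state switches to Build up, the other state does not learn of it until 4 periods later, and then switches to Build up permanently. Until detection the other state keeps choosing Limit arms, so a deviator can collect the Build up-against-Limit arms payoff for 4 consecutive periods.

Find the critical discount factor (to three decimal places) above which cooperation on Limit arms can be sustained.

A deviator earns 30 for 4 periods, then 10 forever; cooperating earns 16 forever. Multiplying the IC by (1−β):
16 ≥ 30(1−β^4) + 10β^4, so 20·β^4 ≥ 14 and β^4 ≥ 7/10.
β ≥ (7/10)^(1/4) ≈ 0.915.

0.915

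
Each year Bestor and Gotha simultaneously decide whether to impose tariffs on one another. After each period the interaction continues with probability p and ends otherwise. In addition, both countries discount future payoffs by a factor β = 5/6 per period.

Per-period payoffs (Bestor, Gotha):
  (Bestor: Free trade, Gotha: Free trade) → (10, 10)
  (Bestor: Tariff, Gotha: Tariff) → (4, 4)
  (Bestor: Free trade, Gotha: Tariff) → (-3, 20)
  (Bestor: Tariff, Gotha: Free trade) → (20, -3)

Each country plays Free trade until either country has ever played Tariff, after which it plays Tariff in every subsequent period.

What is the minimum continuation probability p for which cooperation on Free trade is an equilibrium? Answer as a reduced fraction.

With continuation probability p and discount β, the effective per-period discount factor is βp.
Grim-trigger IC: βp ≥ (20−10)/(20−4) = 5/8.
So p ≥ (5/8)/(5/6) = 3/4.

3/4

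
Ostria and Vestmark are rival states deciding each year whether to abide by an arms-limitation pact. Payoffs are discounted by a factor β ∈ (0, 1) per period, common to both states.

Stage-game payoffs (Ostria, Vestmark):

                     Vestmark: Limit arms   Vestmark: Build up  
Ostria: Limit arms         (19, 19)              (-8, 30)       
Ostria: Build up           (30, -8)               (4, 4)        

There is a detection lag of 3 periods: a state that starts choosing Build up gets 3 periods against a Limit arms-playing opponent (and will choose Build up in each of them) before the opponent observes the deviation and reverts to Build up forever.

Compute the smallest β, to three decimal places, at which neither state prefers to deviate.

A deviator earns 30 for 3 periods, then 4 forever; cooperating earns 19 forever. Multiplying the IC by (1−β):
19 ≥ 30(1−β^3) + 4β^3, so 26·β^3 ≥ 11 and β^3 ≥ 11/26.
β ≥ (11/26)^(1/3) ≈ 0.751.

0.751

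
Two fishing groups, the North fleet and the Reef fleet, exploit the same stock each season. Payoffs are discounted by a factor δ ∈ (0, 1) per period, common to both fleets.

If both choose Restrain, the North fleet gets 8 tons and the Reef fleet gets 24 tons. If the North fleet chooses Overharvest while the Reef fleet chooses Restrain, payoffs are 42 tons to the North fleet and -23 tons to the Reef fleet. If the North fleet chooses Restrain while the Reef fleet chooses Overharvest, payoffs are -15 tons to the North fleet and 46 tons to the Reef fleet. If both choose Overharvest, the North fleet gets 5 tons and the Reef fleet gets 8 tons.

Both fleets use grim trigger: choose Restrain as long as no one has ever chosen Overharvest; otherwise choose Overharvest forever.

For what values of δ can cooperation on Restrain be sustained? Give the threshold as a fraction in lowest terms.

34/37

the North fleet's threshold: (42−8)/(42−5) = 34/37.
the Reef fleet's threshold: (46−24)/(46−8) = 11/19.
34/37 > 11/19, so the North fleet binds and δ* = 34/37.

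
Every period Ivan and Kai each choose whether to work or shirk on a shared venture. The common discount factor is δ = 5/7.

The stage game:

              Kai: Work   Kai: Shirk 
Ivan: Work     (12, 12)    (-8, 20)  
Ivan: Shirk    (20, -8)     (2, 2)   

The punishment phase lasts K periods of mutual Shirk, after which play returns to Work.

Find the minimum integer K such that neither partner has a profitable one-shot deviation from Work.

2

IC: δ(1−δ^K)/(1−δ) ≥ (20−12)/(12−2) = 4/5.
With δ = 5/7: need 1 − δ^K ≥ 4/5·(1−5/7)/(5/7), i.e. δ^K ≤ 0.6800.
Since (5/7)^1 = 0.7143 and (5/7)^2 = 0.5102, the smallest such K is 2.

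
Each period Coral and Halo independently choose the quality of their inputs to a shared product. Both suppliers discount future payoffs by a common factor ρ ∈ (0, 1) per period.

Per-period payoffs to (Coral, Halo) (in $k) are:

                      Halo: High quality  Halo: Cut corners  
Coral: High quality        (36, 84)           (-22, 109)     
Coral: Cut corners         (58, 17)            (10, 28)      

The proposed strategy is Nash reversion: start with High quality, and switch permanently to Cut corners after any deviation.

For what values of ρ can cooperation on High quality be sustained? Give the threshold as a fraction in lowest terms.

For Coral: deviation gain 58−36 = 22, per-period punishment loss 36−10 = 26. IC gives ρ ≥ 22/48 = 11/24.
For Halo: gain 25, loss 56 per period, so ρ ≥ 25/81.
The tighter constraint is Coral's, so cooperation needs ρ ≥ 11/24.

11/24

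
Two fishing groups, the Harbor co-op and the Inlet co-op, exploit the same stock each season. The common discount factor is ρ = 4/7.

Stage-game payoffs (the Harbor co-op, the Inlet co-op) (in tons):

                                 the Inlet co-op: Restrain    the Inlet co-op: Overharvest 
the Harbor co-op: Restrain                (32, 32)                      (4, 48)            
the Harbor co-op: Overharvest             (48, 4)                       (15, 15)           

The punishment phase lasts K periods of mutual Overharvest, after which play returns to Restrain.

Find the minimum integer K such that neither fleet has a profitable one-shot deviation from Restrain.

No profitable deviation requires (32−15)(ρ+…+ρ^K) ≥ 48−32, i.e. ρ+…+ρ^K ≥ 16/17 ≈ 0.9412.
With ρ = 4/7, the partial sums are K=1: 0.5714, K=2: 0.8980, K=3: 1.0845.
K = 3 is the first length at which the sum reaches 0.9412.

3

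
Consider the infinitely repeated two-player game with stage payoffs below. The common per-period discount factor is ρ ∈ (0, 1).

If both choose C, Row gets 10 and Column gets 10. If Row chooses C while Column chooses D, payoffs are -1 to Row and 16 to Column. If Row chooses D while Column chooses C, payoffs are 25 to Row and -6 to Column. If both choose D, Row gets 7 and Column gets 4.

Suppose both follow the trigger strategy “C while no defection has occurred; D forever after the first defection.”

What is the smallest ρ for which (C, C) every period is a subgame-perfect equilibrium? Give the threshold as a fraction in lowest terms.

For Row: deviation gain 25−10 = 15, per-period punishment loss 10−7 = 3. IC gives ρ ≥ 15/18 = 5/6.
For Column: gain 6, loss 6 per period, so ρ ≥ 6/12 = 1/2.
The tighter constraint is Row's, so cooperation needs ρ ≥ 5/6.

5/6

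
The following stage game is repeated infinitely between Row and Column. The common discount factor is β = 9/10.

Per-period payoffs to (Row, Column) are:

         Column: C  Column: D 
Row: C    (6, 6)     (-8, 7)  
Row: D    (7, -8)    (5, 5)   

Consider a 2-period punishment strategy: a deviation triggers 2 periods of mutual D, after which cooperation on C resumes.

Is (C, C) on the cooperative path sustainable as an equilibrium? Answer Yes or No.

A one-shot deviation gives 7 now, then 5 for 2 periods, then back to 6.
Gain from deviating: (7−6) today; loss: (6−5) in each of the next 2 periods.
No-deviation condition: (6−5)(β+…+β^2) ≥ 7−6, i.e. β+…+β^2 ≥ 1.
At β = 9/10: β+…+β^2 = 1.7100 ≥ 1.0000.
So cooperation is sustainable.

Yes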